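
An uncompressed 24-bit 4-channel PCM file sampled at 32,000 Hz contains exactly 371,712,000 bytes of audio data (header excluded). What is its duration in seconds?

Byte rate = 32,000 × 3 × 4 = 384,000 bytes/s.
Duration = 371,712,000 / 384,000 = 968 s.

968 seconds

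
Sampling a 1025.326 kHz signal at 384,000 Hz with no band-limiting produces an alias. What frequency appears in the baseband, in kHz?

Nyquist = 384,000/2 = 192,000 Hz; 1,025,326 Hz exceeds it.
Alias = |1,025,326 − 3×384,000| = |1,025,326 − 1,152,000| = 126,674 Hz = 126.674 kHz.

126.674 kHz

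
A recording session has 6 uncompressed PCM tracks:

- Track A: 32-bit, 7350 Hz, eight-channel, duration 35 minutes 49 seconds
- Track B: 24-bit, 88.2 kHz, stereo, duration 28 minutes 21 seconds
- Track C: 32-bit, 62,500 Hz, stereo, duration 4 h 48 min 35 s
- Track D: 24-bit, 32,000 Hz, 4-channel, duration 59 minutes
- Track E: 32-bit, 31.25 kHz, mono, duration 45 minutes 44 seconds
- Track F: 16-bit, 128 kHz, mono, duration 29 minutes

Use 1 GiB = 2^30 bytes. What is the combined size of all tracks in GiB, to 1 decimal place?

Track A: 35 minutes 49 seconds = 2,149 s; 7,350 × 2,149 × 4 × 8 = 505,444,800 bytes.
Track B: 28 minutes 21 seconds = 1,701 s; 88,200 × 1,701 × 3 × 2 = 900,169,200 bytes.
Track C: 4 h 48 min 35 s = 17,315 s; 62,500 × 17,315 × 4 × 2 = 8,657,500,000 bytes.
Track D: 59 minutes = 3,540 s; 32,000 × 3,540 × 3 × 4 = 1,359,360,000 bytes.
Track E: 45 minutes 44 seconds = 2,744 s; 31,250 × 2,744 × 4 × 1 = 343,000,000 bytes.
Track F: 29 minutes = 1,740 s; 128,000 × 1,740 × 2 × 1 = 445,440,000 bytes.
Total = 12,210,914,000 bytes = 11.4 GiB.

11.4 GiB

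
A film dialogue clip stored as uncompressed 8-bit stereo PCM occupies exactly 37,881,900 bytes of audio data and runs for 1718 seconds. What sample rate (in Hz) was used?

11,025 Hz

Bytes = sample_rate × seconds × bytes_per_sample × channels.
sample_rate = 37,881,900 / (1,718 × 1 × 2) = 37,881,900 / 3,436 = 11,025 Hz.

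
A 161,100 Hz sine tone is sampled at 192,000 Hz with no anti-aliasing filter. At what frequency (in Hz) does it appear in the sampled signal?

30,900 Hz

Nyquist = 192,000/2 = 96,000 Hz; 161,100 Hz exceeds it.
Alias = |161,100 − 1×192,000| = |161,100 − 192,000| = 30,900 Hz.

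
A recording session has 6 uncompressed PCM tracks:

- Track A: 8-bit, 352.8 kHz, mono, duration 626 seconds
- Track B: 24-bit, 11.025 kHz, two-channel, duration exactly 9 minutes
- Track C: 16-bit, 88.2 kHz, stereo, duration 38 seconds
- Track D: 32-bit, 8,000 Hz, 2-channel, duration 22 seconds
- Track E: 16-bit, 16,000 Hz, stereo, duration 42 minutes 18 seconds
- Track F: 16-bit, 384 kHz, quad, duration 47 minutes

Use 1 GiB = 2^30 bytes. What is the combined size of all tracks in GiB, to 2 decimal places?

8.47 GiB

Track A: 352,800 × 626 × 1 × 1 = 220,852,800 bytes.
Track B: exactly 9 minutes = 540 s; 11,025 × 540 × 3 × 2 = 35,721,000 bytes.
Track C: 88,200 × 38 × 2 × 2 = 13,406,400 bytes.
Track D: 8,000 × 22 × 4 × 2 = 1,408,000 bytes.
Track E: 42 minutes 18 seconds = 2,538 s; 16,000 × 2,538 × 2 × 2 = 162,432,000 bytes.
Track F: 47 minutes = 2,820 s; 384,000 × 2,820 × 2 × 4 = 8,663,040,000 bytes.
Total = 9,096,860,200 bytes = 8.47 GiB.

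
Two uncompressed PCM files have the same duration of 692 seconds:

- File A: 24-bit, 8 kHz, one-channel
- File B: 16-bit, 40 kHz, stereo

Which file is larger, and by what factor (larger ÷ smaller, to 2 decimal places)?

File B, by a factor of 6.67

File A: 8,000 × 3 × 1 = 24,000 bytes/s.
File B: 40,000 × 2 × 2 = 160,000 bytes/s.
File B is larger; ratio = 110,720,000 / 16,608,000 = 6.67.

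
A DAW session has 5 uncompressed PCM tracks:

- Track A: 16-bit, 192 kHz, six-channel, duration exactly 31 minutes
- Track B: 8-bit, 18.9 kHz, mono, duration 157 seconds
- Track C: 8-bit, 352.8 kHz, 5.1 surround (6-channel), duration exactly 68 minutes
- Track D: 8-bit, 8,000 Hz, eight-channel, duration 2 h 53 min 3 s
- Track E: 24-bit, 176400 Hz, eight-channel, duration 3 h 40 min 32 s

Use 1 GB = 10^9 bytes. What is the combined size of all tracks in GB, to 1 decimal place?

69.6 GB

Track A: exactly 31 minutes = 1,860 s; 192,000 × 1,860 × 2 × 6 = 4,285,440,000 bytes.
Track B: 18,900 × 157 × 1 × 1 = 2,967,300 bytes.
Track C: exactly 68 minutes = 4,080 s; 352,800 × 4,080 × 1 × 6 = 8,636,544,000 bytes.
Track D: 2 h 53 min 3 s = 10,383 s; 8,000 × 10,383 × 1 × 8 = 664,512,000 bytes.
Track E: 3 h 40 min 32 s = 13,232 s; 176,400 × 13,232 × 3 × 8 = 56,018,995,200 bytes.
Total = 69,608,458,500 bytes = 69.6 GB.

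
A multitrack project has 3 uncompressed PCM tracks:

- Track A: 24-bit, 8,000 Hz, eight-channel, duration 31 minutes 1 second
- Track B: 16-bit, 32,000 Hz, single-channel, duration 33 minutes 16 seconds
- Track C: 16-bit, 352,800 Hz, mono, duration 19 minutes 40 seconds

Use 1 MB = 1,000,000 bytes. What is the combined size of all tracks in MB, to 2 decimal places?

1317.66 MB

Track A: 31 minutes 1 second = 1,861 s; 8,000 × 1,861 × 3 × 8 = 357,312,000 bytes.
Track B: 33 minutes 16 seconds = 1,996 s; 32,000 × 1,996 × 2 × 1 = 127,744,000 bytes.
Track C: 19 minutes 40 seconds = 1,180 s; 352,800 × 1,180 × 2 × 1 = 832,608,000 bytes.
Total = 1,317,664,000 bytes = 1317.66 MB.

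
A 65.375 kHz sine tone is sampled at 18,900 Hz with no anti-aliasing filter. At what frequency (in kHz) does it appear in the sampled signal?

8.675 kHz

Nyquist = 18,900/2 = 9,450 Hz; 65,375 Hz exceeds it.
Alias = |65,375 − 3×18,900| = |65,375 − 56,700| = 8,675 Hz = 8.675 kHz.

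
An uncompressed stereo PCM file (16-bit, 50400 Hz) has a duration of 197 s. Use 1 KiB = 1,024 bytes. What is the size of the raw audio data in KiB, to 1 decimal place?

38784.4 KiB

Bytes = 50,400 samples/s × 197 s × 2 bytes/sample × 2 ch = 39,715,200 bytes.
39,715,200 / 1,024 = 38784.4 KiB.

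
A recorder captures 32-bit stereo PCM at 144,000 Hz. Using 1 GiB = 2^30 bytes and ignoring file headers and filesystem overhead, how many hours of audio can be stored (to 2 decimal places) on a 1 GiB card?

Uncompressed byte rate = 144,000 × 4 × 2 = 1,152,000 bytes/s.
Capacity = 1 × 1,073,741,824 = 1,073,741,824 bytes.
1,073,741,824 / 1,152,000 ≈ 932.07 s → 0.26 hours.

0.26 hours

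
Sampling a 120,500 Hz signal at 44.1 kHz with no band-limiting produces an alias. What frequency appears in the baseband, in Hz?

Nyquist = 44,100/2 = 22,050 Hz; 120,500 Hz exceeds it.
Alias = |120,500 − 3×44,100| = |120,500 − 132,300| = 11,800 Hz.

11,800 Hz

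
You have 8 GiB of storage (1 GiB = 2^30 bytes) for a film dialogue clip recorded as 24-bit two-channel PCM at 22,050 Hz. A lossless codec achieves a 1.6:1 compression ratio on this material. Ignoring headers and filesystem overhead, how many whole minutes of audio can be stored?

Uncompressed byte rate = 22,050 × 3 × 2 = 132,300 bytes/s.
After 1.6:1 compression, effective rate ≈ 82687.5 bytes/s.
Capacity = 8 × 1,073,741,824 = 8,589,934,592 bytes.
8,589,934,592 / effective rate ≈ 103884.32 s → 1,731 minutes.

1,731 minutes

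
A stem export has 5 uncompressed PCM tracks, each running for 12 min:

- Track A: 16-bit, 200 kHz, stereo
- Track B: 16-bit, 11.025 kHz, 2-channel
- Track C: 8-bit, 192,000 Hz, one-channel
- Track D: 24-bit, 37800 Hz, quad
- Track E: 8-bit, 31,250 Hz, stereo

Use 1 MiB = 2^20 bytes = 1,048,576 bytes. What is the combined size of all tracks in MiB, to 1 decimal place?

1065.8 MiB

12 min = 720 s.
Track A: 200,000 × 720 × 2 × 2 = 576,000,000 bytes.
Track B: 11,025 × 720 × 2 × 2 = 31,752,000 bytes.
Track C: 192,000 × 720 × 1 × 1 = 138,240,000 bytes.
Track D: 37,800 × 720 × 3 × 4 = 326,592,000 bytes.
Track E: 31,250 × 720 × 1 × 2 = 45,000,000 bytes.
Total = 1,117,584,000 bytes = 1065.8 MiB.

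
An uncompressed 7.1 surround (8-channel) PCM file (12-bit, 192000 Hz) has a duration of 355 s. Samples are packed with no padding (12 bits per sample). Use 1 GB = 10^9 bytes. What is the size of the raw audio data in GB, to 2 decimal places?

0.82 GB

Bits = 192,000 × 355 × 12 × 8 = 6,543,360,000 bits = 817,920,000 bytes.
817,920,000 / 1,000,000,000 = 0.82 GB.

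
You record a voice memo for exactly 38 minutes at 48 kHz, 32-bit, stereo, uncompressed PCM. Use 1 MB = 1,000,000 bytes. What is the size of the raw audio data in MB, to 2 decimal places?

875.52 MB

Duration = exactly 38 minutes = 2,280 s.
Bytes = 48,000 samples/s × 2,280 s × 4 bytes/sample × 2 ch = 875,520,000 bytes.
875,520,000 / 1,000,000 = 875.52 MB.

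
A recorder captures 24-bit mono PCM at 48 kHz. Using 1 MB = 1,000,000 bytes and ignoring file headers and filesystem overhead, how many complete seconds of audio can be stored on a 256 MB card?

Uncompressed byte rate = 48,000 × 3 × 1 = 144,000 bytes/s.
Capacity = 256 × 1,000,000 = 256,000,000 bytes.
256,000,000 / 144,000 ≈ 1777.78 s → 1,777 seconds.

1,777 seconds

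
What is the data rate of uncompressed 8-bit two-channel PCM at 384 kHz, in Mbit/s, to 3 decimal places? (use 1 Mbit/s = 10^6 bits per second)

Bit rate = 384,000 × 8 × 2 = 6,144,000 bits/s.
= 6.144 Mbit/s.

6.144 Mbit/s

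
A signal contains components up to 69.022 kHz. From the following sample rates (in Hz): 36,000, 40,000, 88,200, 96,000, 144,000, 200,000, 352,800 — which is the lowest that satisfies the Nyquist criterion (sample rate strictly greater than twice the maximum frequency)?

Need sample rate > 2 × 69,022 = 138,044 Hz.
Lowest listed rate above 138,044 Hz is 144,000 Hz.

144,000 Hz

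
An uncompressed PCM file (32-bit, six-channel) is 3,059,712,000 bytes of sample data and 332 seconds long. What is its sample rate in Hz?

384,000 Hz

Bytes = sample_rate × seconds × bytes_per_sample × channels.
sample_rate = 3,059,712,000 / (332 × 4 × 6) = 3,059,712,000 / 7,968 = 384,000 Hz.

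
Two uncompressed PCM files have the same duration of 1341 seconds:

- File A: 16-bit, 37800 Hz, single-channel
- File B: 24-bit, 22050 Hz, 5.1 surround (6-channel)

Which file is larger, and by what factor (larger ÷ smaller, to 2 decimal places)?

File A: 37,800 × 2 × 1 = 75,600 bytes/s.
File B: 22,050 × 3 × 6 = 396,900 bytes/s.
File B is larger; ratio = 532,242,900 / 101,379,600 = 5.25.

File B, by a factor of 5.25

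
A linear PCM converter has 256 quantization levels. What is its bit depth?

8 bits

log2(256) = 8.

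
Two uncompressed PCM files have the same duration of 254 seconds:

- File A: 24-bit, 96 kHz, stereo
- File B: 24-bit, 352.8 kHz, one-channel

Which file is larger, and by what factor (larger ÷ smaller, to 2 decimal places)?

File A: 96,000 × 3 × 2 = 576,000 bytes/s.
File B: 352,800 × 3 × 1 = 1,058,400 bytes/s.
File B is larger; ratio = 268,833,600 / 146,304,000 = 1.84.

File B, by a factor of 1.84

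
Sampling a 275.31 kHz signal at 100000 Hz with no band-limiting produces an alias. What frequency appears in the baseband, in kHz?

Nyquist = 100,000/2 = 50,000 Hz; 275,310 Hz exceeds it.
Alias = |275,310 − 3×100,000| = |275,310 − 300,000| = 24,690 Hz = 24.69 kHz.

24.69 kHz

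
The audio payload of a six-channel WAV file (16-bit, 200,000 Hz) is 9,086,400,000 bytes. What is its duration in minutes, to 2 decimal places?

Byte rate = 200,000 × 2 × 6 = 2,400,000 bytes/s.
Duration = 9,086,400,000 / 2,400,000 = 3,786 s.
3,786 s / 60 = 63.10 minutes.

63.10 minutes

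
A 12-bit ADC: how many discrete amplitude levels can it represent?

2^12 = 4,096.

4,096 levels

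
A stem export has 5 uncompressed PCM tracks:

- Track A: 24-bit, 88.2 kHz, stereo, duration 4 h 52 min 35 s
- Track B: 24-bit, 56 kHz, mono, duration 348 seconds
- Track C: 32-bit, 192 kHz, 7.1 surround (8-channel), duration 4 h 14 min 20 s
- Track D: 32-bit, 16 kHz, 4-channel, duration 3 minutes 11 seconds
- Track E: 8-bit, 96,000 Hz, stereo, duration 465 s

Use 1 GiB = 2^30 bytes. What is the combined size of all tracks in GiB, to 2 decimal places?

Track A: 4 h 52 min 35 s = 17,555 s; 88,200 × 17,555 × 3 × 2 = 9,290,106,000 bytes.
Track B: 56,000 × 348 × 3 × 1 = 58,464,000 bytes.
Track C: 4 h 14 min 20 s = 15,260 s; 192,000 × 15,260 × 4 × 8 = 93,757,440,000 bytes.
Track D: 3 minutes 11 seconds = 191 s; 16,000 × 191 × 4 × 4 = 48,896,000 bytes.
Track E: 96,000 × 465 × 1 × 2 = 89,280,000 bytes.
Total = 103,244,186,000 bytes = 96.15 GiB.

96.15 GiB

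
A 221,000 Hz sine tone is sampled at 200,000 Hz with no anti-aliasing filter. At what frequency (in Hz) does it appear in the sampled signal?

21,000 Hz

Nyquist = 200,000/2 = 100,000 Hz; 221,000 Hz exceeds it.
Alias = |221,000 − 1×200,000| = |221,000 − 200,000| = 21,000 Hz.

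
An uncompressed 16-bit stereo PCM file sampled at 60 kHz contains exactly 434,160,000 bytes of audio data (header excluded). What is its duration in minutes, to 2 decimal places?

30.15 minutes

Byte rate = 60,000 × 2 × 2 = 240,000 bytes/s.
Duration = 434,160,000 / 240,000 = 1,809 s.
1,809 s / 60 = 30.15 minutes.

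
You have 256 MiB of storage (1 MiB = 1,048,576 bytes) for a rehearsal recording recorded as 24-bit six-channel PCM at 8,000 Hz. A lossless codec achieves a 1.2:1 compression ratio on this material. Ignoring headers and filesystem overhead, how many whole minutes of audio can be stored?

Uncompressed byte rate = 8,000 × 3 × 6 = 144,000 bytes/s.
After 1.2:1 compression, effective rate ≈ 120000 bytes/s.
Capacity = 256 × 1,048,576 = 268,435,456 bytes.
268,435,456 / effective rate ≈ 2236.96 s → 37 minutes.

37 minutes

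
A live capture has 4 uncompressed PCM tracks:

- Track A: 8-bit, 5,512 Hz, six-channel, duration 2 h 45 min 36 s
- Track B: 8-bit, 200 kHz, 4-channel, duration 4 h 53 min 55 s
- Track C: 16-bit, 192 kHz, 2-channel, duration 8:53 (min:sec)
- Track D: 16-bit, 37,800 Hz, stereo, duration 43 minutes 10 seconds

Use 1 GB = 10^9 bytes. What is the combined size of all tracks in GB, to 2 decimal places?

Track A: 2 h 45 min 36 s = 9,936 s; 5,512 × 9,936 × 1 × 6 = 328,603,392 bytes.
Track B: 4 h 53 min 55 s = 17,635 s; 200,000 × 17,635 × 1 × 4 = 14,108,000,000 bytes.
Track C: 8:53 (min:sec) = 533 s; 192,000 × 533 × 2 × 2 = 409,344,000 bytes.
Track D: 43 minutes 10 seconds = 2,590 s; 37,800 × 2,590 × 2 × 2 = 391,608,000 bytes.
Total = 15,237,555,392 bytes = 15.24 GB.

15.24 GB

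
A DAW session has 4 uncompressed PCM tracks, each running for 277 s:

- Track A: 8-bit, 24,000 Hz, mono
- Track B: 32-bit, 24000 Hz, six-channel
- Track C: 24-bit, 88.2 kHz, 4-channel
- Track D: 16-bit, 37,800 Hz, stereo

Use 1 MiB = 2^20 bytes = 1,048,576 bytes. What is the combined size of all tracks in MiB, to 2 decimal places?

Track A: 24,000 × 277 × 1 × 1 = 6,648,000 bytes.
Track B: 24,000 × 277 × 4 × 6 = 159,552,000 bytes.
Track C: 88,200 × 277 × 3 × 4 = 293,176,800 bytes.
Track D: 37,800 × 277 × 2 × 2 = 41,882,400 bytes.
Total = 501,259,200 bytes = 478.04 MiB.

478.04 MiB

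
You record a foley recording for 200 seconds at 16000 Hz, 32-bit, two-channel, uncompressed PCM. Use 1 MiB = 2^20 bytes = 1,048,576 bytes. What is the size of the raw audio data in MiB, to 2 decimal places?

Bytes = 16,000 samples/s × 200 s × 4 bytes/sample × 2 ch = 25,600,000 bytes.
25,600,000 / 1,048,576 = 24.41 MiB.

24.41 MiB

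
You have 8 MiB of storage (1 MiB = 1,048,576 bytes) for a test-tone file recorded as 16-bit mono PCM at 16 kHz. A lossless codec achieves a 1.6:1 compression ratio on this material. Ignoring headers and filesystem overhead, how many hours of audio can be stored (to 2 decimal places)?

Uncompressed byte rate = 16,000 × 2 × 1 = 32,000 bytes/s.
After 1.6:1 compression, effective rate ≈ 20000 bytes/s.
Capacity = 8 × 1,048,576 = 8,388,608 bytes.
8,388,608 / effective rate ≈ 419.43 s → 0.12 hours.

0.12 hours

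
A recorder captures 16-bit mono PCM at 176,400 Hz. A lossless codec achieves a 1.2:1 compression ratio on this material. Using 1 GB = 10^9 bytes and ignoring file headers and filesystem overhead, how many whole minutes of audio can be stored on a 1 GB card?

Uncompressed byte rate = 176,400 × 2 × 1 = 352,800 bytes/s.
After 1.2:1 compression, effective rate ≈ 294000 bytes/s.
Capacity = 1 × 1,000,000,000 = 1,000,000,000 bytes.
1,000,000,000 / effective rate ≈ 3401.36 s → 56 minutes.

56 minutes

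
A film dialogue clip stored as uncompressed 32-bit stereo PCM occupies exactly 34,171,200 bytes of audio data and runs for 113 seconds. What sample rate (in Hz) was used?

37,800 Hz

Bytes = sample_rate × seconds × bytes_per_sample × channels.
sample_rate = 34,171,200 / (113 × 4 × 2) = 34,171,200 / 904 = 37,800 Hz.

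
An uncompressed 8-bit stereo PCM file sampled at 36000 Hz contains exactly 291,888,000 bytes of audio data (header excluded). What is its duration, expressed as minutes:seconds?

Byte rate = 36,000 × 1 × 2 = 72,000 bytes/s.
Duration = 291,888,000 / 72,000 = 4,054 s.
4,054 s = 67:34.

67:34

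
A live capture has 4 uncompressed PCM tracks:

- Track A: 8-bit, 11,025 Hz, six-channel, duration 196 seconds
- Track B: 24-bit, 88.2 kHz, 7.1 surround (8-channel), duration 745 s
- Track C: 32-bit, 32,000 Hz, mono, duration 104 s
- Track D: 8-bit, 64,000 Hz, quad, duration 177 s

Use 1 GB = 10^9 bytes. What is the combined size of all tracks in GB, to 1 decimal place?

Track A: 11,025 × 196 × 1 × 6 = 12,965,400 bytes.
Track B: 88,200 × 745 × 3 × 8 = 1,577,016,000 bytes.
Track C: 32,000 × 104 × 4 × 1 = 13,312,000 bytes.
Track D: 64,000 × 177 × 1 × 4 = 45,312,000 bytes.
Total = 1,648,605,400 bytes = 1.6 GB.

1.6 GB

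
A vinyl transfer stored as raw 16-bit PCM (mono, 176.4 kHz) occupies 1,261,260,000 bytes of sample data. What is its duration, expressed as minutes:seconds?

59:35

Byte rate = 176,400 × 2 × 1 = 352,800 bytes/s.
Duration = 1,261,260,000 / 352,800 = 3,575 s.
3,575 s = 59:35.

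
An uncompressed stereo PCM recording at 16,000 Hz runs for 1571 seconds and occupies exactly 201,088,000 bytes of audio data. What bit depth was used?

32 bits

Bytes per sample = 201,088,000 / (16,000 × 1,571 × 2) = 201,088,000 / 50,272,000 = 4.
Bit depth = 4 × 8 = 32 bits.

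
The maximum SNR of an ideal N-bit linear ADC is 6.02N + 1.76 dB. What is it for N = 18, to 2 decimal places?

110.12 dB

6.02 × 18 + 1.76 = 110.12 dB.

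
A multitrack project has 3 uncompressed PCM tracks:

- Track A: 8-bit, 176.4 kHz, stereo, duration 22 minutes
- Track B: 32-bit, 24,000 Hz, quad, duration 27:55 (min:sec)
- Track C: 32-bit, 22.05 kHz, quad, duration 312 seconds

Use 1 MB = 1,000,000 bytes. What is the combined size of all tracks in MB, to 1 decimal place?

1219.0 MB

Track A: 22 minutes = 1,320 s; 176,400 × 1,320 × 1 × 2 = 465,696,000 bytes.
Track B: 27:55 (min:sec) = 1,675 s; 24,000 × 1,675 × 4 × 4 = 643,200,000 bytes.
Track C: 22,050 × 312 × 4 × 4 = 110,073,600 bytes.
Total = 1,218,969,600 bytes = 1219.0 MB.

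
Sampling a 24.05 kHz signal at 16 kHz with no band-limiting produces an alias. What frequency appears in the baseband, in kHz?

7.95 kHz

Nyquist = 16,000/2 = 8,000 Hz; 24,050 Hz exceeds it.
Alias = |24,050 − 2×16,000| = |24,050 − 32,000| = 7,950 Hz = 7.95 kHz.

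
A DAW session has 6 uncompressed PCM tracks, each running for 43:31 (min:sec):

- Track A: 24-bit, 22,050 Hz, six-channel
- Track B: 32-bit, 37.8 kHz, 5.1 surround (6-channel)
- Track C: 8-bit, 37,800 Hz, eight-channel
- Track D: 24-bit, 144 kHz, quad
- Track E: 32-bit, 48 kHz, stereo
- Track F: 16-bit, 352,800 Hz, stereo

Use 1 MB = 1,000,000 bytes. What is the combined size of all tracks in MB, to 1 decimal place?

13393.6 MB

43:31 (min:sec) = 2,611 s.
Track A: 22,050 × 2,611 × 3 × 6 = 1,036,305,900 bytes.
Track B: 37,800 × 2,611 × 4 × 6 = 2,368,699,200 bytes.
Track C: 37,800 × 2,611 × 1 × 8 = 789,566,400 bytes.
Track D: 144,000 × 2,611 × 3 × 4 = 4,511,808,000 bytes.
Track E: 48,000 × 2,611 × 4 × 2 = 1,002,624,000 bytes.
Track F: 352,800 × 2,611 × 2 × 2 = 3,684,643,200 bytes.
Total = 13,393,646,700 bytes = 13393.6 MB.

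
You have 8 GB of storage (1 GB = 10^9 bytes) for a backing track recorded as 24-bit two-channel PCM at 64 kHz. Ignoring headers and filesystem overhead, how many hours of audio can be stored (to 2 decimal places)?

5.79 hours

Uncompressed byte rate = 64,000 × 3 × 2 = 384,000 bytes/s.
Capacity = 8 × 1,000,000,000 = 8,000,000,000 bytes.
8,000,000,000 / 384,000 ≈ 20833.33 s → 5.79 hours.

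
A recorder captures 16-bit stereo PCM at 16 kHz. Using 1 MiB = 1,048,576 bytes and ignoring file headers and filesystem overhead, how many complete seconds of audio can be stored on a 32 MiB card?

Uncompressed byte rate = 16,000 × 2 × 2 = 64,000 bytes/s.
Capacity = 32 × 1,048,576 = 33,554,432 bytes.
33,554,432 / 64,000 ≈ 524.29 s → 524 seconds.

524 seconds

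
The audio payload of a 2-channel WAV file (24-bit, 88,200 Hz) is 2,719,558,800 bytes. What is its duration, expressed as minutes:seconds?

85:39

Byte rate = 88,200 × 3 × 2 = 529,200 bytes/s.
Duration = 2,719,558,800 / 529,200 = 5,139 s.
5,139 s = 85:39.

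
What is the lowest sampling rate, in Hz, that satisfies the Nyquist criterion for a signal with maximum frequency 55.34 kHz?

Minimum sample rate = 2 × 55,340 Hz = 110,680 Hz.

110,680 Hz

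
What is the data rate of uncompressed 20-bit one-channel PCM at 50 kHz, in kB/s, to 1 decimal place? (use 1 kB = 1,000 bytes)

Bit rate = 50,000 × 20 × 1 = 1,000,000 bits/s.
1,000,000 / 8 = 125,000 B/s = 125.0 kB/s.

125.0 kB/s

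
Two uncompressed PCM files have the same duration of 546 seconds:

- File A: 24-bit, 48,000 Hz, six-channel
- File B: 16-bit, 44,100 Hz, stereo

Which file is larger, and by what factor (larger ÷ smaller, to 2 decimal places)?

File A: 48,000 × 3 × 6 = 864,000 bytes/s.
File B: 44,100 × 2 × 2 = 176,400 bytes/s.
File A is larger; ratio = 471,744,000 / 96,314,400 = 4.90.

File A, by a factor of 4.90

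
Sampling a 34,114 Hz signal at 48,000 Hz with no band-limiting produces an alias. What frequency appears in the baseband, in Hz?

13,886 Hz

Nyquist = 48,000/2 = 24,000 Hz; 34,114 Hz exceeds it.
Alias = |34,114 − 1×48,000| = |34,114 − 48,000| = 13,886 Hz.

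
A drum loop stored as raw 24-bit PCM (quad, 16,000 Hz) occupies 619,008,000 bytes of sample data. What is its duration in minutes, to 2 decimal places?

Byte rate = 16,000 × 3 × 4 = 192,000 bytes/s.
Duration = 619,008,000 / 192,000 = 3,224 s.
3,224 s / 60 = 53.73 minutes.

53.73 minutes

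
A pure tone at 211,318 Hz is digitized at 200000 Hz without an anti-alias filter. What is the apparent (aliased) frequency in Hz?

11,318 Hz

Nyquist = 200,000/2 = 100,000 Hz; 211,318 Hz exceeds it.
Alias = |211,318 − 1×200,000| = |211,318 − 200,000| = 11,318 Hz.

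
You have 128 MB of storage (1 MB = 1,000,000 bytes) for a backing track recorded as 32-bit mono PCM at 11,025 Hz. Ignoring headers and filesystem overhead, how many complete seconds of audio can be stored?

Uncompressed byte rate = 11,025 × 4 × 1 = 44,100 bytes/s.
Capacity = 128 × 1,000,000 = 128,000,000 bytes.
128,000,000 / 44,100 ≈ 2902.49 s → 2,902 seconds.

2,902 seconds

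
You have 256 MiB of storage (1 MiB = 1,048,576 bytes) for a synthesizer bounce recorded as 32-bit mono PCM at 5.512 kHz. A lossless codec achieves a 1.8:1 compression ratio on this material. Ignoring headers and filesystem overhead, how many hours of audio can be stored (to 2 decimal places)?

Uncompressed byte rate = 5,512 × 4 × 1 = 22,048 bytes/s.
After 1.8:1 compression, effective rate ≈ 12248.89 bytes/s.
Capacity = 256 × 1,048,576 = 268,435,456 bytes.
268,435,456 / effective rate ≈ 21915.09 s → 6.09 hours.

6.09 hours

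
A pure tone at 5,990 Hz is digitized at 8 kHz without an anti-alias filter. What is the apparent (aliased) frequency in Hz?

2,010 Hz

Nyquist = 8,000/2 = 4,000 Hz; 5,990 Hz exceeds it.
Alias = |5,990 − 1×8,000| = |5,990 − 8,000| = 2,010 Hz.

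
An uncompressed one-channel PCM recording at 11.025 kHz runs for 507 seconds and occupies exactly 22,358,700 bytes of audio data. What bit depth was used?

Bytes per sample = 22,358,700 / (11,025 × 507 × 1) = 22,358,700 / 5,589,675 = 4.
Bit depth = 4 × 8 = 32 bits.

32 bits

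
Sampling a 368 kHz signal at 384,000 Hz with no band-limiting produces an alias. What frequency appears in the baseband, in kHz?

Nyquist = 384,000/2 = 192,000 Hz; 368,000 Hz exceeds it.
Alias = |368,000 − 1×384,000| = |368,000 − 384,000| = 16,000 Hz = 16 kHz.

16 kHz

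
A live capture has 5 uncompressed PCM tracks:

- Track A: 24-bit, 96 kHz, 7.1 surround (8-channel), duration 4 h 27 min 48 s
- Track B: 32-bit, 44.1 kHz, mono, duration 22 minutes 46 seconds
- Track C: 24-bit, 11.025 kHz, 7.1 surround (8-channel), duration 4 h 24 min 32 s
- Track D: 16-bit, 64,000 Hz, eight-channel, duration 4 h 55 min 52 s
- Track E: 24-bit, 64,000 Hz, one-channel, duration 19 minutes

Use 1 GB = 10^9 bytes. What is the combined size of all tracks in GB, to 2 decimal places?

59.86 GB

Track A: 4 h 27 min 48 s = 16,068 s; 96,000 × 16,068 × 3 × 8 = 37,020,672,000 bytes.
Track B: 22 minutes 46 seconds = 1,366 s; 44,100 × 1,366 × 4 × 1 = 240,962,400 bytes.
Track C: 4 h 24 min 32 s = 15,872 s; 11,025 × 15,872 × 3 × 8 = 4,199,731,200 bytes.
Track D: 4 h 55 min 52 s = 17,752 s; 64,000 × 17,752 × 2 × 8 = 18,178,048,000 bytes.
Track E: 19 minutes = 1,140 s; 64,000 × 1,140 × 3 × 1 = 218,880,000 bytes.
Total = 59,858,293,600 bytes = 59.86 GB.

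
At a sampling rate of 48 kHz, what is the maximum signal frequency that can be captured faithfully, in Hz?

Nyquist frequency = sample rate / 2 = 48,000 / 2 = 24,000 Hz.

24,000 Hz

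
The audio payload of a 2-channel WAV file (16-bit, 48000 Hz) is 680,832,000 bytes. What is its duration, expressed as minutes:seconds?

Byte rate = 48,000 × 2 × 2 = 192,000 bytes/s.
Duration = 680,832,000 / 192,000 = 3,546 s.
3,546 s = 59:06.

59:06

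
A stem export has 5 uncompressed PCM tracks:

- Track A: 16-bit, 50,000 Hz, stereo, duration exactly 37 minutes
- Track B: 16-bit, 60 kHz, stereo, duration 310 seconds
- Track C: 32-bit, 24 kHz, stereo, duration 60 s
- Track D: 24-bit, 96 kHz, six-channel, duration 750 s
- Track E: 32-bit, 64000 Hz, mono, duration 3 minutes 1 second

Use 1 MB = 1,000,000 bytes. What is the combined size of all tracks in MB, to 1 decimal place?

Track A: exactly 37 minutes = 2,220 s; 50,000 × 2,220 × 2 × 2 = 444,000,000 bytes.
Track B: 60,000 × 310 × 2 × 2 = 74,400,000 bytes.
Track C: 24,000 × 60 × 4 × 2 = 11,520,000 bytes.
Track D: 96,000 × 750 × 3 × 6 = 1,296,000,000 bytes.
Track E: 3 minutes 1 second = 181 s; 64,000 × 181 × 4 × 1 = 46,336,000 bytes.
Total = 1,872,256,000 bytes = 1872.3 MB.

1872.3 MB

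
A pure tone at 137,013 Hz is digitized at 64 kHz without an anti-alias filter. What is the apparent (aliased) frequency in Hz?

Nyquist = 64,000/2 = 32,000 Hz; 137,013 Hz exceeds it.
Alias = |137,013 − 2×64,000| = |137,013 − 128,000| = 9,013 Hz.

9,013 Hz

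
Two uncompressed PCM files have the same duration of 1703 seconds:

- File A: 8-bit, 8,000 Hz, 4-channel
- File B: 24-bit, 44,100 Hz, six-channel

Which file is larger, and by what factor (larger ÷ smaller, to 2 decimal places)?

File B, by a factor of 24.81

File A: 8,000 × 1 × 4 = 32,000 bytes/s.
File B: 44,100 × 3 × 6 = 793,800 bytes/s.
File B is larger; ratio = 1,351,841,400 / 54,496,000 = 24.81.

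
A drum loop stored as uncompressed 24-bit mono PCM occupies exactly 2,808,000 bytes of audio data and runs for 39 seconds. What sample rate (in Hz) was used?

24,000 Hz

Bytes = sample_rate × seconds × bytes_per_sample × channels.
sample_rate = 2,808,000 / (39 × 3 × 1) = 2,808,000 / 117 = 24,000 Hz.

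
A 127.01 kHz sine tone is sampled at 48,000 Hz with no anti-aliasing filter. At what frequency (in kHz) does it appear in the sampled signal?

Nyquist = 48,000/2 = 24,000 Hz; 127,010 Hz exceeds it.
Alias = |127,010 − 3×48,000| = |127,010 − 144,000| = 16,990 Hz = 16.99 kHz.

16.99 kHz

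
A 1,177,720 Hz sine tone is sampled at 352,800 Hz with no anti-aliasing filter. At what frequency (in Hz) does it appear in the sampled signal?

Nyquist = 352,800/2 = 176,400 Hz; 1,177,720 Hz exceeds it.
Alias = |1,177,720 − 3×352,800| = |1,177,720 − 1,058,400| = 119,320 Hz.

119,320 Hz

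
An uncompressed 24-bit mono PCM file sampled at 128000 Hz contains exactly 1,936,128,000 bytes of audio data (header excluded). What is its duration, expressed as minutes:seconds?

84:02

Byte rate = 128,000 × 3 × 1 = 384,000 bytes/s.
Duration = 1,936,128,000 / 384,000 = 5,042 s.
5,042 s = 84:02.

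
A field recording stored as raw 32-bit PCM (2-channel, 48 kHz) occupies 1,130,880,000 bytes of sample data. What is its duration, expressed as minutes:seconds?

49:05

Byte rate = 48,000 × 4 × 2 = 384,000 bytes/s.
Duration = 1,130,880,000 / 384,000 = 2,945 s.
2,945 s = 49:05.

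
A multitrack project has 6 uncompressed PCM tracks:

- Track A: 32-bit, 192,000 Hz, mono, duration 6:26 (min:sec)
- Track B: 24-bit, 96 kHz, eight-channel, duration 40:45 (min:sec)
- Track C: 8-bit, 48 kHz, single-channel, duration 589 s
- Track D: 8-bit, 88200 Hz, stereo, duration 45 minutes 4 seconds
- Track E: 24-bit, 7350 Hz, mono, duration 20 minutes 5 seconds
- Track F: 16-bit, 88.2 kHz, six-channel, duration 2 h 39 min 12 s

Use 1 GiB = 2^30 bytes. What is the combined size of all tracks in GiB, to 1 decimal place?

15.4 GiB

Track A: 6:26 (min:sec) = 386 s; 192,000 × 386 × 4 × 1 = 296,448,000 bytes.
Track B: 40:45 (min:sec) = 2,445 s; 96,000 × 2,445 × 3 × 8 = 5,633,280,000 bytes.
Track C: 48,000 × 589 × 1 × 1 = 28,272,000 bytes.
Track D: 45 minutes 4 seconds = 2,704 s; 88,200 × 2,704 × 1 × 2 = 476,985,600 bytes.
Track E: 20 minutes 5 seconds = 1,205 s; 7,350 × 1,205 × 3 × 1 = 26,570,250 bytes.
Track F: 2 h 39 min 12 s = 9,552 s; 88,200 × 9,552 × 2 × 6 = 10,109,836,800 bytes.
Total = 16,571,392,650 bytes = 15.4 GiB.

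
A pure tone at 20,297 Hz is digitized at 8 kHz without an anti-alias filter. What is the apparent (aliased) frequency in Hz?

3,703 Hz

Nyquist = 8,000/2 = 4,000 Hz; 20,297 Hz exceeds it.
Alias = |20,297 − 3×8,000| = |20,297 − 24,000| = 3,703 Hz.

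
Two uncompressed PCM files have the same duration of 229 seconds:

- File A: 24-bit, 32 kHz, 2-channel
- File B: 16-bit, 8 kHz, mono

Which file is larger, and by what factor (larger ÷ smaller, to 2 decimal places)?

File A: 32,000 × 3 × 2 = 192,000 bytes/s.
File B: 8,000 × 2 × 1 = 16,000 bytes/s.
File A is larger; ratio = 43,968,000 / 3,664,000 = 12.00.

File A, by a factor of 12.00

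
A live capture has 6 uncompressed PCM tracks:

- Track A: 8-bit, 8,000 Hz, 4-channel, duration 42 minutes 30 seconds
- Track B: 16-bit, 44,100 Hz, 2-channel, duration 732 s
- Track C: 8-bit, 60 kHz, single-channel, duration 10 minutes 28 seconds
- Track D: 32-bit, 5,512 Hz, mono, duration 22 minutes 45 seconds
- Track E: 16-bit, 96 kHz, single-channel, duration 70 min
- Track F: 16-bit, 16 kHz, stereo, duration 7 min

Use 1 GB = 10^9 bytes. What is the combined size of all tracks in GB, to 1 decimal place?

1.1 GB

Track A: 42 minutes 30 seconds = 2,550 s; 8,000 × 2,550 × 1 × 4 = 81,600,000 bytes.
Track B: 44,100 × 732 × 2 × 2 = 129,124,800 bytes.
Track C: 10 minutes 28 seconds = 628 s; 60,000 × 628 × 1 × 1 = 37,680,000 bytes.
Track D: 22 minutes 45 seconds = 1,365 s; 5,512 × 1,365 × 4 × 1 = 30,095,520 bytes.
Track E: 70 min = 4,200 s; 96,000 × 4,200 × 2 × 1 = 806,400,000 bytes.
Track F: 7 min = 420 s; 16,000 × 420 × 2 × 2 = 26,880,000 bytes.
Total = 1,111,780,320 bytes = 1.1 GB.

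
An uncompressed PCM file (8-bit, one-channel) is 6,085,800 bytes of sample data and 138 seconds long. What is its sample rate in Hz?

44,100 Hz

Bytes = sample_rate × seconds × bytes_per_sample × channels.
sample_rate = 6,085,800 / (138 × 1 × 1) = 6,085,800 / 138 = 44,100 Hz.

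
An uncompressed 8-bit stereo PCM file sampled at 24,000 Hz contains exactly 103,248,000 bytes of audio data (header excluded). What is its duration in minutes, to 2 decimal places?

35.85 minutes

Byte rate = 24,000 × 1 × 2 = 48,000 bytes/s.
Duration = 103,248,000 / 48,000 = 2,151 s.
2,151 s / 60 = 35.85 minutes.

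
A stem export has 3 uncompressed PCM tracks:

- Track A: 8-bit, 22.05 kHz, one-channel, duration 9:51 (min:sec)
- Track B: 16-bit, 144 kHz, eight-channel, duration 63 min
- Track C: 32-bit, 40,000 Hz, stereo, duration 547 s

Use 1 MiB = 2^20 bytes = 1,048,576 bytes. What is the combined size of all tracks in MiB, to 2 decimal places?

Track A: 9:51 (min:sec) = 591 s; 22,050 × 591 × 1 × 1 = 13,031,550 bytes.
Track B: 63 min = 3,780 s; 144,000 × 3,780 × 2 × 8 = 8,709,120,000 bytes.
Track C: 40,000 × 547 × 4 × 2 = 175,040,000 bytes.
Total = 8,897,191,550 bytes = 8485.02 MiB.

8485.02 MiB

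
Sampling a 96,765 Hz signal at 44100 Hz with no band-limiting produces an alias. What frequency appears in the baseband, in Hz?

Nyquist = 44,100/2 = 22,050 Hz; 96,765 Hz exceeds it.
Alias = |96,765 − 2×44,100| = |96,765 − 88,200| = 8,565 Hz.

8,565 Hz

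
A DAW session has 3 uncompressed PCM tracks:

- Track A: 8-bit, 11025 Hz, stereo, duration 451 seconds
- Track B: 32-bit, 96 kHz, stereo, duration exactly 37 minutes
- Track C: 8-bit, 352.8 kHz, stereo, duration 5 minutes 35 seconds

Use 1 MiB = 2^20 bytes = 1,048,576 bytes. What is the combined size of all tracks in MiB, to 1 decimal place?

Track A: 11,025 × 451 × 1 × 2 = 9,944,550 bytes.
Track B: exactly 37 minutes = 2,220 s; 96,000 × 2,220 × 4 × 2 = 1,704,960,000 bytes.
Track C: 5 minutes 35 seconds = 335 s; 352,800 × 335 × 1 × 2 = 236,376,000 bytes.
Total = 1,951,280,550 bytes = 1860.9 MiB.

1860.9 MiB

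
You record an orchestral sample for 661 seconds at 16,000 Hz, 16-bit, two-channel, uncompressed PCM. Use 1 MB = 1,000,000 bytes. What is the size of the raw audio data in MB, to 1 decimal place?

42.3 MB

Bytes = 16,000 samples/s × 661 s × 2 bytes/sample × 2 ch = 42,304,000 bytes.
42,304,000 / 1,000,000 = 42.3 MB.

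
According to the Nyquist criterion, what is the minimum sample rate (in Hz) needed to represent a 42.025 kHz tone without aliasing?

84,050 Hz

Minimum sample rate = 2 × 42,025 Hz = 84,050 Hz.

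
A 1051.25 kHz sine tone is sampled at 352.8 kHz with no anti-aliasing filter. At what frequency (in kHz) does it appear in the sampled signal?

Nyquist = 352,800/2 = 176,400 Hz; 1,051,250 Hz exceeds it.
Alias = |1,051,250 − 3×352,800| = |1,051,250 − 1,058,400| = 7,150 Hz = 7.15 kHz.

7.15 kHz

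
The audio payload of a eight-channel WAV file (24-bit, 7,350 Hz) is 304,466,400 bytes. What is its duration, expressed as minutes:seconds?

Byte rate = 7,350 × 3 × 8 = 176,400 bytes/s.
Duration = 304,466,400 / 176,400 = 1,726 s.
1,726 s = 28:46.

28:46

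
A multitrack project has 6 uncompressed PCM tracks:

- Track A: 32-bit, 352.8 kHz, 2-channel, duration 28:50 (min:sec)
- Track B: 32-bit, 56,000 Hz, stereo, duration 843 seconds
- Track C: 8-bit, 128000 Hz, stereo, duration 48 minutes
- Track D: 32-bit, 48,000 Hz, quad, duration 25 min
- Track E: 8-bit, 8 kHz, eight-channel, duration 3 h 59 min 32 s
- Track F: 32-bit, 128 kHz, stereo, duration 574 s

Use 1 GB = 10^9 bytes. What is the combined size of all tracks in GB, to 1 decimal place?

8.7 GB

Track A: 28:50 (min:sec) = 1,730 s; 352,800 × 1,730 × 4 × 2 = 4,882,752,000 bytes.
Track B: 56,000 × 843 × 4 × 2 = 377,664,000 bytes.
Track C: 48 minutes = 2,880 s; 128,000 × 2,880 × 1 × 2 = 737,280,000 bytes.
Track D: 25 min = 1,500 s; 48,000 × 1,500 × 4 × 4 = 1,152,000,000 bytes.
Track E: 3 h 59 min 32 s = 14,372 s; 8,000 × 14,372 × 1 × 8 = 919,808,000 bytes.
Track F: 128,000 × 574 × 4 × 2 = 587,776,000 bytes.
Total = 8,657,280,000 bytes = 8.7 GB.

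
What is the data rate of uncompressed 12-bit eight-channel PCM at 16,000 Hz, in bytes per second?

Bit rate = 16,000 × 12 × 8 = 1,536,000 bits/s.
1,536,000 / 8 = 192,000 bytes/s.

192,000 bytes/s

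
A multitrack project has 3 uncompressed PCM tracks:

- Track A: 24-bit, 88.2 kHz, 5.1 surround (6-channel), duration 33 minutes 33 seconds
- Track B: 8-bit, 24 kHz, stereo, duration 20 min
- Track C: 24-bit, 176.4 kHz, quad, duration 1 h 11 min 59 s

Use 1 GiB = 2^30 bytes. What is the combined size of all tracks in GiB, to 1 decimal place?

11.5 GiB

Track A: 33 minutes 33 seconds = 2,013 s; 88,200 × 2,013 × 3 × 6 = 3,195,838,800 bytes.
Track B: 20 min = 1,200 s; 24,000 × 1,200 × 1 × 2 = 57,600,000 bytes.
Track C: 1 h 11 min 59 s = 4,319 s; 176,400 × 4,319 × 3 × 4 = 9,142,459,200 bytes.
Total = 12,395,898,000 bytes = 11.5 GiB.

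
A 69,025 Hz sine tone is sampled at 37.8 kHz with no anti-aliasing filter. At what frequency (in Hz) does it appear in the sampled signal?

Nyquist = 37,800/2 = 18,900 Hz; 69,025 Hz exceeds it.
Alias = |69,025 − 2×37,800| = |69,025 − 75,600| = 6,575 Hz.

6,575 Hz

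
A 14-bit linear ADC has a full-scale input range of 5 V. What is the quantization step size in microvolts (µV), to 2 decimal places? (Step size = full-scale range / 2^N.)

305.18 µV

5 V / 2^14 = 5 / 16,384 V = 305.18 µV.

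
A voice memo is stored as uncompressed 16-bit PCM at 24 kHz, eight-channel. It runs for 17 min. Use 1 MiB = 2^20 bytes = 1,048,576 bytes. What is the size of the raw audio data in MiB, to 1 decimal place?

Duration = 17 min = 1,020 s.
Bytes = 24,000 samples/s × 1,020 s × 2 bytes/sample × 8 ch = 391,680,000 bytes.
391,680,000 / 1,048,576 = 373.5 MiB.

373.5 MiB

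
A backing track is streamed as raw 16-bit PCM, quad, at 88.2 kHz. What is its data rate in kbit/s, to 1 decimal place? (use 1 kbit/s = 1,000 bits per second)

5644.8 kbit/s

Bit rate = 88,200 × 16 × 4 = 5,644,800 bits/s.
= 5644.8 kbit/s.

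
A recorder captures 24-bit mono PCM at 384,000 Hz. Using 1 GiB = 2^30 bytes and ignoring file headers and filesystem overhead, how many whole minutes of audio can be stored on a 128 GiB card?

1,988 minutes

Uncompressed byte rate = 384,000 × 3 × 1 = 1,152,000 bytes/s.
Capacity = 128 × 1,073,741,824 = 137,438,953,472 bytes.
137,438,953,472 / 1,152,000 ≈ 119304.65 s → 1,988 minutes.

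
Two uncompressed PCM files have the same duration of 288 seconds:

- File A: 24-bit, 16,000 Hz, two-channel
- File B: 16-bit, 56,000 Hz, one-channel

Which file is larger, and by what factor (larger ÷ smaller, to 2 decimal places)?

File B, by a factor of 1.17

File A: 16,000 × 3 × 2 = 96,000 bytes/s.
File B: 56,000 × 2 × 1 = 112,000 bytes/s.
File B is larger; ratio = 32,256,000 / 27,648,000 = 1.17.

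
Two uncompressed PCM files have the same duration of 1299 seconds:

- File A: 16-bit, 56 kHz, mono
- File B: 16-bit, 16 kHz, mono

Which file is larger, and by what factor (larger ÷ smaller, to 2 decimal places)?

File A, by a factor of 3.50

File A: 56,000 × 2 × 1 = 112,000 bytes/s.
File B: 16,000 × 2 × 1 = 32,000 bytes/s.
File A is larger; ratio = 145,488,000 / 41,568,000 = 3.50.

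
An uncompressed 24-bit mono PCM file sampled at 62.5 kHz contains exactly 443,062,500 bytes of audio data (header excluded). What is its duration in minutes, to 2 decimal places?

Byte rate = 62,500 × 3 × 1 = 187,500 bytes/s.
Duration = 443,062,500 / 187,500 = 2,363 s.
2,363 s / 60 = 39.38 minutes.

39.38 minutes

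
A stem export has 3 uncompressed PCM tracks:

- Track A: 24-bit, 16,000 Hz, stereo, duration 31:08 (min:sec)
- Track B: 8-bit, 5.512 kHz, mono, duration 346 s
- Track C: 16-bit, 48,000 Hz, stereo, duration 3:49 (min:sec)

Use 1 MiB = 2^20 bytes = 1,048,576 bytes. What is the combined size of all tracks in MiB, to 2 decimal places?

214.77 MiB

Track A: 31:08 (min:sec) = 1,868 s; 16,000 × 1,868 × 3 × 2 = 179,328,000 bytes.
Track B: 5,512 × 346 × 1 × 1 = 1,907,152 bytes.
Track C: 3:49 (min:sec) = 229 s; 48,000 × 229 × 2 × 2 = 43,968,000 bytes.
Total = 225,203,152 bytes = 214.77 MiB.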